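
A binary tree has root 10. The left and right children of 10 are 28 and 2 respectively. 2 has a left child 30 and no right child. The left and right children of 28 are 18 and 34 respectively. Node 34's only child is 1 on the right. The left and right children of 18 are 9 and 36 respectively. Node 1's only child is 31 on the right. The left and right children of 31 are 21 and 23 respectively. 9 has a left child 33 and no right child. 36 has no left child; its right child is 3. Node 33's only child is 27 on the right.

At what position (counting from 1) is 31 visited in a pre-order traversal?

Pre-order visits the node, then its left subtree, then its right subtree.
Visit 10.
At 10: go left to 28.
  Visit 28.
  At 28: go left to 18.
    Visit 18.
    At 18: go left to 9.
      Visit 9.
      At 9: go left to 33.
        Visit 33.
        At 33: no left child.
        At 33: go right to 27.
          27 is a leaf — visit 27.
      At 9: no right child.
    At 18: go right to 36.
      Visit 36.
      At 36: no left child.
      At 36: go right to 3.
        3 is a leaf — visit 3.
  At 28: go right to 34.
    Visit 34.
    At 34: no left child.
    At 34: go right to 1.
      Visit 1.
      At 1: no left child.
      At 1: go right to 31.
        Visit 31.
        At 31: go left to 21.
          21 is a leaf — visit 21.
        At 31: go right to 23.
          23 is a leaf — visit 23.
At 10: go right to 2.
  Visit 2.
  At 2: go left to 30.
    30 is a leaf — visit 30.
  At 2: no right child.
Full pre-order sequence: 10, 28, 18, 9, 33, 27, 36, 3, 34, 1, 31, 21, 23, 2, 30.

11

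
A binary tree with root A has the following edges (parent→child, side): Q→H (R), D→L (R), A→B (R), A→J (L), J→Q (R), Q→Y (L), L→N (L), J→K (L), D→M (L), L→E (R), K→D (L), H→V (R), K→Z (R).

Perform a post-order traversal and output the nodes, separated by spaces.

M N E L D Z K Y V H Q J B A

Post-order visits the left subtree, then the right subtree, then the node.
At A: go left to J.
  At J: go left to K.
    At K: go left to D.
      At D: go left to M.
        M is a leaf — visit M.
      At D: go right to L.
        At L: go left to N.
          N is a leaf — visit N.
        At L: go right to E.
          E is a leaf — visit E.
        Visit L.
      Visit D.
    At K: go right to Z.
      Z is a leaf — visit Z.
    Visit K.
  At J: go right to Q.
    At Q: go left to Y.
      Y is a leaf — visit Y.
    At Q: go right to H.
      At H: no left child.
      At H: go right to V.
        V is a leaf — visit V.
      Visit H.
    Visit Q.
  Visit J.
At A: go right to B.
  B is a leaf — visit B.
Visit A.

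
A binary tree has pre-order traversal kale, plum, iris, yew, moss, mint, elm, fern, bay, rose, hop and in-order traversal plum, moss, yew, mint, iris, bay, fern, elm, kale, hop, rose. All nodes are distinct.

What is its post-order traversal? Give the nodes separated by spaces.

The first element of pre-order is the root; it splits in-order into left and right subtrees.
Root kale: left subtree has 8 nodes {plum, moss, yew, mint, iris, bay, fern, elm}, right has 2 {hop, rose}.
  Root plum: left subtree has 0 nodes { }, right has 7 {moss, yew, mint, iris, bay, fern, elm}.
    Root iris: left subtree has 3 nodes {moss, yew, mint}, right has 3 {bay, fern, elm}.
      Root yew: left subtree has 1 node {moss}, right has 1 {mint}.
      Root elm: left subtree has 2 nodes {bay, fern}, right has 0 { }.
        Root fern: left subtree has 1 node {bay}, right has 0 { }.
  Root rose: left subtree has 1 node {hop}, right has 0 { }.

moss mint yew bay fern elm iris plum hop rose kale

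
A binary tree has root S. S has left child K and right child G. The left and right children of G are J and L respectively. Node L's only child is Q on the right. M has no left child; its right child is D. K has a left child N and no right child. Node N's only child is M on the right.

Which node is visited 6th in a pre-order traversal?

G

Pre-order visits the node, then its left subtree, then its right subtree.
Visit S.
At S: go left to K.
  Visit K.
  At K: go left to N.
    Visit N.
    At N: no left child.
    At N: go right to M.
      Visit M.
      At M: no left child.
      At M: go right to D.
        D is a leaf — visit D.
  At K: no right child.
At S: go right to G.
  Visit G.
  At G: go left to J.
    J is a leaf — visit J.
  At G: go right to L.
    Visit L.
    At L: no left child.
    At L: go right to Q.
      Q is a leaf — visit Q.
Full pre-order sequence: S, K, N, M, D, G, J, L, Q.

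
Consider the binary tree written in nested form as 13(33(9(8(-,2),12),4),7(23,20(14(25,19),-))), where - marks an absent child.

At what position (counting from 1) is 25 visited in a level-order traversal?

Level-order visits nodes level by level from the root, left to right within each level.
Level 0: 13
Level 1: 33, 7
Level 2: 9, 4, 23, 20
Level 3: 8, 12, 14
Level 4: 2, 25, 19
Full level-order sequence: 13, 33, 7, 9, 4, 23, 20, 8, 12, 14, 2, 25, 19.

12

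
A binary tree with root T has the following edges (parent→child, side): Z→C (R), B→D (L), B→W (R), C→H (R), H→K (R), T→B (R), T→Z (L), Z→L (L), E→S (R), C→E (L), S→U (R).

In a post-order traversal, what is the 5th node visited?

Post-order visits the left subtree, then the right subtree, then the node.
At T: go left to Z.
  At Z: go left to L.
    L is a leaf — visit L.
  At Z: go right to C.
    At C: go left to E.
      At E: no left child.
      At E: go right to S.
        At S: no left child.
        At S: go right to U.
          U is a leaf — visit U.
        Visit S.
      Visit E.
    At C: go right to H.
      At H: no left child.
      At H: go right to K.
        K is a leaf — visit K.
      Visit H.
    Visit C.
  Visit Z.
At T: go right to B.
  At B: go left to D.
    D is a leaf — visit D.
  At B: go right to W.
    W is a leaf — visit W.
  Visit B.
Visit T.
Full post-order sequence: L, U, S, E, K, H, C, Z, D, W, B, T.

K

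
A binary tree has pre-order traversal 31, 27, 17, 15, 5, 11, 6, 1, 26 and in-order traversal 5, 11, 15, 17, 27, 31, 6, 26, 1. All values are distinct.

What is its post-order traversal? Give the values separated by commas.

The first element of pre-order is the root; it splits in-order into left and right subtrees.
Root 31: left subtree has 5 nodes {5, 11, 15, 17, 27}, right has 3 {6, 26, 1}.
  Root 27: left subtree has 4 nodes {5, 11, 15, 17}, right has 0 { }.
    Root 17: left subtree has 3 nodes {5, 11, 15}, right has 0 { }.
      Root 15: left subtree has 2 nodes {5, 11}, right has 0 { }.
        Root 5: left subtree has 0 nodes { }, right has 1 {11}.
  Root 6: left subtree has 0 nodes { }, right has 2 {26, 1}.
    Root 1: left subtree has 1 node {26}, right has 0 { }.

11, 5, 15, 17, 27, 26, 1, 6, 31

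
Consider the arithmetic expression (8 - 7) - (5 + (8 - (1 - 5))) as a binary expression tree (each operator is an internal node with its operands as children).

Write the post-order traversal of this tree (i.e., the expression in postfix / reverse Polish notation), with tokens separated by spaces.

8 7 - 5 8 1 5 - - + -

Post-order on an expression tree gives postfix notation: for each operator, emit left operand, right operand, then the operator.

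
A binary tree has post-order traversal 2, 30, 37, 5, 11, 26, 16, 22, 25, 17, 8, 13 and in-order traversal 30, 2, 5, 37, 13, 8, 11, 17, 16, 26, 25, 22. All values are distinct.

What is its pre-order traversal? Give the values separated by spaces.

13 5 30 2 37 8 17 11 25 16 26 22

The last element of post-order is the root; it splits in-order into left and right subtrees.
Root 13: left subtree has 4 nodes {30, 2, 5, 37}, right has 7 {8, 11, 17, 16, 26, 25, 22}.
  Root 5: left subtree has 2 nodes {30, 2}, right has 1 {37}.
    Root 30: left subtree has 0 nodes { }, right has 1 {2}.
  Root 8: left subtree has 0 nodes { }, right has 6 {11, 17, 16, 26, 25, 22}.
    Root 17: left subtree has 1 node {11}, right has 4 {16, 26, 25, 22}.
      Root 25: left subtree has 2 nodes {16, 26}, right has 1 {22}.
        Root 16: left subtree has 0 nodes { }, right has 1 {26}.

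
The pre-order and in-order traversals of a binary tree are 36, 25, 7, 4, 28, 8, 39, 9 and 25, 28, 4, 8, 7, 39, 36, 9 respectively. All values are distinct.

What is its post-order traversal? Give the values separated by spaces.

28 8 4 39 7 25 9 36

The first element of pre-order is the root; it splits in-order into left and right subtrees.
Root 36: left subtree has 6 nodes {25, 28, 4, 8, 7, 39}, right has 1 {9}.
  Root 25: left subtree has 0 nodes { }, right has 5 {28, 4, 8, 7, 39}.
    Root 7: left subtree has 3 nodes {28, 4, 8}, right has 1 {39}.
      Root 4: left subtree has 1 node {28}, right has 1 {8}.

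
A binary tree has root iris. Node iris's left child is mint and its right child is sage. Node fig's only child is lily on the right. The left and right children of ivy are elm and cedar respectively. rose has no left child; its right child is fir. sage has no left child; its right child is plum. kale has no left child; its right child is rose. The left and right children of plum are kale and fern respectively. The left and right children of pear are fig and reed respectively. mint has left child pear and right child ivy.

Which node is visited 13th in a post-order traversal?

Post-order visits the left subtree, then the right subtree, then the node.
At iris: go left to mint.
  At mint: go left to pear.
    At pear: go left to fig.
      At fig: no left child.
      At fig: go right to lily.
        lily is a leaf — visit lily.
      Visit fig.
    At pear: go right to reed.
      reed is a leaf — visit reed.
    Visit pear.
  At mint: go right to ivy.
    At ivy: go left to elm.
      elm is a leaf — visit elm.
    At ivy: go right to cedar.
      cedar is a leaf — visit cedar.
    Visit ivy.
  Visit mint.
At iris: go right to sage.
  At sage: no left child.
  At sage: go right to plum.
    At plum: go left to kale.
      At kale: no left child.
      At kale: go right to rose.
        At rose: no left child.
        At rose: go right to fir.
          fir is a leaf — visit fir.
        Visit rose.
      Visit kale.
    At plum: go right to fern.
      fern is a leaf — visit fern.
    Visit plum.
  Visit sage.
Visit iris.
Full post-order sequence: lily, fig, reed, pear, elm, cedar, ivy, mint, fir, rose, kale, fern, plum, sage, iris.

plum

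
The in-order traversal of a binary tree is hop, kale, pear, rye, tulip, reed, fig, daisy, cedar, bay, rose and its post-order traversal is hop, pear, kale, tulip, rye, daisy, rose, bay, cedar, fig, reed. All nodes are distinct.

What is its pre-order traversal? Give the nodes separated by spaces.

The last element of post-order is the root; it splits in-order into left and right subtrees.
Root reed: left subtree has 5 nodes {hop, kale, pear, rye, tulip}, right has 5 {fig, daisy, cedar, bay, rose}.
  Root rye: left subtree has 3 nodes {hop, kale, pear}, right has 1 {tulip}.
    Root kale: left subtree has 1 node {hop}, right has 1 {pear}.
  Root fig: left subtree has 0 nodes { }, right has 4 {daisy, cedar, bay, rose}.
    Root cedar: left subtree has 1 node {daisy}, right has 2 {bay, rose}.
      Root bay: left subtree has 0 nodes { }, right has 1 {rose}.

reed rye kale hop pear tulip fig cedar daisy bay rose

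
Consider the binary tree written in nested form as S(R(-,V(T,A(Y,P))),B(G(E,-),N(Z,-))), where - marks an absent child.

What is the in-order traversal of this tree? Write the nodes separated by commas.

R, T, V, Y, A, P, S, E, G, B, Z, N

In-order visits the left subtree, then the node, then the right subtree.
At S: go left to R.
  At R: no left child.
  Visit R.
  At R: go right to V.
    At V: go left to T.
      T is a leaf — visit T.
    Visit V.
    At V: go right to A.
      At A: go left to Y.
        Y is a leaf — visit Y.
      Visit A.
      At A: go right to P.
        P is a leaf — visit P.
Visit S.
At S: go right to B.
  At B: go left to G.
    At G: go left to E.
      E is a leaf — visit E.
    Visit G.
    At G: no right child.
  Visit B.
  At B: go right to N.
    At N: go left to Z.
      Z is a leaf — visit Z.
    Visit N.
    At N: no right child.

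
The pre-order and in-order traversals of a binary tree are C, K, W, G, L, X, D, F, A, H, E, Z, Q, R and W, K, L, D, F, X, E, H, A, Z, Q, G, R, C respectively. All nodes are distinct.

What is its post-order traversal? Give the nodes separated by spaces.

The first element of pre-order is the root; it splits in-order into left and right subtrees.
Root C: left subtree has 13 nodes {W, K, L, D, F, X, E, H, A, Z, Q, G, R}, right has 0 { }.
  Root K: left subtree has 1 node {W}, right has 11 {L, D, F, X, E, H, A, Z, Q, G, R}.
    Root G: left subtree has 9 nodes {L, D, F, X, E, H, A, Z, Q}, right has 1 {R}.
      Root L: left subtree has 0 nodes { }, right has 8 {D, F, X, E, H, A, Z, Q}.
        Root X: left subtree has 2 nodes {D, F}, right has 5 {E, H, A, Z, Q}.
          Root D: left subtree has 0 nodes { }, right has 1 {F}.
          Root A: left subtree has 2 nodes {E, H}, right has 2 {Z, Q}.
            Root H: left subtree has 1 node {E}, right has 0 { }.
            Root Z: left subtree has 0 nodes { }, right has 1 {Q}.

W F D E H Q Z A X L R G K C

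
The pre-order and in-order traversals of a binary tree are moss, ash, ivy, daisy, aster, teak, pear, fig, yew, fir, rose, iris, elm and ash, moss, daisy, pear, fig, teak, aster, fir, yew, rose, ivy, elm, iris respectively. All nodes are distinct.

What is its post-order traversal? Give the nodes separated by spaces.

The first element of pre-order is the root; it splits in-order into left and right subtrees.
Root moss: left subtree has 1 node {ash}, right has 11 {daisy, pear, fig, teak, aster, fir, yew, rose, ivy, elm, iris}.
  Root ivy: left subtree has 8 nodes {daisy, pear, fig, teak, aster, fir, yew, rose}, right has 2 {elm, iris}.
    Root daisy: left subtree has 0 nodes { }, right has 7 {pear, fig, teak, aster, fir, yew, rose}.
      Root aster: left subtree has 3 nodes {pear, fig, teak}, right has 3 {fir, yew, rose}.
        Root teak: left subtree has 2 nodes {pear, fig}, right has 0 { }.
          Root pear: left subtree has 0 nodes { }, right has 1 {fig}.
        Root yew: left subtree has 1 node {fir}, right has 1 {rose}.
    Root iris: left subtree has 1 node {elm}, right has 0 { }.

ash fig pear teak fir rose yew aster daisy elm iris ivy moss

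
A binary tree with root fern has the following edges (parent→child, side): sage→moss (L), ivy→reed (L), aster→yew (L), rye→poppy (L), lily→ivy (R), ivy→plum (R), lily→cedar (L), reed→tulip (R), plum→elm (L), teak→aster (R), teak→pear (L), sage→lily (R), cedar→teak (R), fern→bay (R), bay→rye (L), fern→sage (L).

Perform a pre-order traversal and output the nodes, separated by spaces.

Pre-order visits the node, then its left subtree, then its right subtree.
Visit fern.
At fern: go left to sage.
  Visit sage.
  At sage: go left to moss.
    moss is a leaf — visit moss.
  At sage: go right to lily.
    Visit lily.
    At lily: go left to cedar.
      Visit cedar.
      At cedar: no left child.
      At cedar: go right to teak.
        Visit teak.
        At teak: go left to pear.
          pear is a leaf — visit pear.
        At teak: go right to aster.
          Visit aster.
          At aster: go left to yew.
            yew is a leaf — visit yew.
          At aster: no right child.
    At lily: go right to ivy.
      Visit ivy.
      At ivy: go left to reed.
        Visit reed.
        At reed: no left child.
        At reed: go right to tulip.
          tulip is a leaf — visit tulip.
      At ivy: go right to plum.
        Visit plum.
        At plum: go left to elm.
          elm is a leaf — visit elm.
        At plum: no right child.
At fern: go right to bay.
  Visit bay.
  At bay: go left to rye.
    Visit rye.
    At rye: go left to poppy.
      poppy is a leaf — visit poppy.
    At rye: no right child.
  At bay: no right child.

fern sage moss lily cedar teak pear aster yew ivy reed tulip plum elm bay rye poppy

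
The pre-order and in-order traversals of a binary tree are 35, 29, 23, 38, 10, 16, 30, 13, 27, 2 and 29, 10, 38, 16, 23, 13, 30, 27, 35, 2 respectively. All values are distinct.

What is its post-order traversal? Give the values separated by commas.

The first element of pre-order is the root; it splits in-order into left and right subtrees.
Root 35: left subtree has 8 nodes {29, 10, 38, 16, 23, 13, 30, 27}, right has 1 {2}.
  Root 29: left subtree has 0 nodes { }, right has 7 {10, 38, 16, 23, 13, 30, 27}.
    Root 23: left subtree has 3 nodes {10, 38, 16}, right has 3 {13, 30, 27}.
      Root 38: left subtree has 1 node {10}, right has 1 {16}.
      Root 30: left subtree has 1 node {13}, right has 1 {27}.

10, 16, 38, 13, 27, 30, 23, 29, 2, 35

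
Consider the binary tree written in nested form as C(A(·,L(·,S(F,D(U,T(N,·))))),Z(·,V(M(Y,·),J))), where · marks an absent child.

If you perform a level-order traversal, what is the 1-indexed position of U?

Level-order visits nodes level by level from the root, left to right within each level.
Level 0: C
Level 1: A, Z
Level 2: L, V
Level 3: S, M, J
Level 4: F, D, Y
Level 5: U, T
Level 6: N
Full level-order sequence: C, A, Z, L, V, S, M, J, F, D, Y, U, T, N.

12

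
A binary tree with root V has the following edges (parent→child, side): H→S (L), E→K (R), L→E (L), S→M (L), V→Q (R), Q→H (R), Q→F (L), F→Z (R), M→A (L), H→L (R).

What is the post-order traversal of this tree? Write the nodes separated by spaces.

Z F A M S K E L H Q V

Post-order visits the left subtree, then the right subtree, then the node.
At V: no left child.
At V: go right to Q.
  At Q: go left to F.
    At F: no left child.
    At F: go right to Z.
      Z is a leaf — visit Z.
    Visit F.
  At Q: go right to H.
    At H: go left to S.
      At S: go left to M.
        At M: go left to A.
          A is a leaf — visit A.
        At M: no right child.
        Visit M.
      At S: no right child.
      Visit S.
    At H: go right to L.
      At L: go left to E.
        At E: no left child.
        At E: go right to K.
          K is a leaf — visit K.
        Visit E.
      At L: no right child.
      Visit L.
    Visit H.
  Visit Q.
Visit V.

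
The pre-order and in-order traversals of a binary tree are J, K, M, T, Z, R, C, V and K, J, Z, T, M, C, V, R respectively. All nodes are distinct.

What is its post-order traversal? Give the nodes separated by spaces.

The first element of pre-order is the root; it splits in-order into left and right subtrees.
Root J: left subtree has 1 node {K}, right has 6 {Z, T, M, C, V, R}.
  Root M: left subtree has 2 nodes {Z, T}, right has 3 {C, V, R}.
    Root T: left subtree has 1 node {Z}, right has 0 { }.
    Root R: left subtree has 2 nodes {C, V}, right has 0 { }.
      Root C: left subtree has 0 nodes { }, right has 1 {V}.

K Z T V C R M J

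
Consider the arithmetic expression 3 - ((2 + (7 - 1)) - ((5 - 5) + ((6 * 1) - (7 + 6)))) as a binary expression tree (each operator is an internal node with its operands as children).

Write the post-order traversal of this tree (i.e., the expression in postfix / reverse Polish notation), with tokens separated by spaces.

Post-order on an expression tree gives postfix notation: for each operator, emit left operand, right operand, then the operator.

3 2 7 1 - + 5 5 - 6 1 * 7 6 + - + - -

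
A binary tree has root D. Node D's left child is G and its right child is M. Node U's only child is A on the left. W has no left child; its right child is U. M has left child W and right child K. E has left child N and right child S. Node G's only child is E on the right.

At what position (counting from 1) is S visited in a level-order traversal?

8

Level-order visits nodes level by level from the root, left to right within each level.
Level 0: D
Level 1: G, M
Level 2: E, W, K
Level 3: N, S, U
Level 4: A
Full level-order sequence: D, G, M, E, W, K, N, S, U, A.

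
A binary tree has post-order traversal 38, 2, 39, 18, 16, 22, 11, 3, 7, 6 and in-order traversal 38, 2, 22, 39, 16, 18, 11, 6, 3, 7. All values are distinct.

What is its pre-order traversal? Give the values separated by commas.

The last element of post-order is the root; it splits in-order into left and right subtrees.
Root 6: left subtree has 7 nodes {38, 2, 22, 39, 16, 18, 11}, right has 2 {3, 7}.
  Root 11: left subtree has 6 nodes {38, 2, 22, 39, 16, 18}, right has 0 { }.
    Root 22: left subtree has 2 nodes {38, 2}, right has 3 {39, 16, 18}.
      Root 2: left subtree has 1 node {38}, right has 0 { }.
      Root 16: left subtree has 1 node {39}, right has 1 {18}.
  Root 7: left subtree has 1 node {3}, right has 0 { }.

6, 11, 22, 2, 38, 16, 39, 18, 7, 3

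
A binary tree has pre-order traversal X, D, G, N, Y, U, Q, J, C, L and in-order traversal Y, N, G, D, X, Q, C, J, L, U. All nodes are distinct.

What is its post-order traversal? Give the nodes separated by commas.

Y, N, G, D, C, L, J, Q, U, X

The first element of pre-order is the root; it splits in-order into left and right subtrees.
Root X: left subtree has 4 nodes {Y, N, G, D}, right has 5 {Q, C, J, L, U}.
  Root D: left subtree has 3 nodes {Y, N, G}, right has 0 { }.
    Root G: left subtree has 2 nodes {Y, N}, right has 0 { }.
      Root N: left subtree has 1 node {Y}, right has 0 { }.
  Root U: left subtree has 4 nodes {Q, C, J, L}, right has 0 { }.
    Root Q: left subtree has 0 nodes { }, right has 3 {C, J, L}.
      Root J: left subtree has 1 node {C}, right has 1 {L}.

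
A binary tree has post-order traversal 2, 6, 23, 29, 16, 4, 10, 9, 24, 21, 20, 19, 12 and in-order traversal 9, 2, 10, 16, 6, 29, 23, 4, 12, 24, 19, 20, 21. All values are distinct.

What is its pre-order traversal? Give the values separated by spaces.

The last element of post-order is the root; it splits in-order into left and right subtrees.
Root 12: left subtree has 8 nodes {9, 2, 10, 16, 6, 29, 23, 4}, right has 4 {24, 19, 20, 21}.
  Root 9: left subtree has 0 nodes { }, right has 7 {2, 10, 16, 6, 29, 23, 4}.
    Root 10: left subtree has 1 node {2}, right has 5 {16, 6, 29, 23, 4}.
      Root 4: left subtree has 4 nodes {16, 6, 29, 23}, right has 0 { }.
        Root 16: left subtree has 0 nodes { }, right has 3 {6, 29, 23}.
          Root 29: left subtree has 1 node {6}, right has 1 {23}.
  Root 19: left subtree has 1 node {24}, right has 2 {20, 21}.
    Root 20: left subtree has 0 nodes { }, right has 1 {21}.

12 9 10 2 4 16 29 6 23 19 24 20 21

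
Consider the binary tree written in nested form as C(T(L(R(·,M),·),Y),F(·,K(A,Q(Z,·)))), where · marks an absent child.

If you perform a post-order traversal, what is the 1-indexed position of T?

Post-order visits the left subtree, then the right subtree, then the node.
At C: go left to T.
  At T: go left to L.
    At L: go left to R.
      At R: no left child.
      At R: go right to M.
        M is a leaf — visit M.
      Visit R.
    At L: no right child.
    Visit L.
  At T: go right to Y.
    Y is a leaf — visit Y.
  Visit T.
At C: go right to F.
  At F: no left child.
  At F: go right to K.
    At K: go left to A.
      A is a leaf — visit A.
    At K: go right to Q.
      At Q: go left to Z.
        Z is a leaf — visit Z.
      At Q: no right child.
      Visit Q.
    Visit K.
  Visit F.
Visit C.
Full post-order sequence: M, R, L, Y, T, A, Z, Q, K, F, C.

5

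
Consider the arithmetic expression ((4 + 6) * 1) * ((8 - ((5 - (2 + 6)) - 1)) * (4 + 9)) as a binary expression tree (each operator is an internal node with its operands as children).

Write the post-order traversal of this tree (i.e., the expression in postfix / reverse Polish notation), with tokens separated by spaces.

Post-order on an expression tree gives postfix notation: for each operator, emit left operand, right operand, then the operator.

4 6 + 1 * 8 5 2 6 + - 1 - - 4 9 + * *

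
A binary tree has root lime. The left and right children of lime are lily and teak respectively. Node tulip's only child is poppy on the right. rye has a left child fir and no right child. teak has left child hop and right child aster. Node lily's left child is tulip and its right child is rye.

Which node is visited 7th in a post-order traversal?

Post-order visits the left subtree, then the right subtree, then the node.
At lime: go left to lily.
  At lily: go left to tulip.
    At tulip: no left child.
    At tulip: go right to poppy.
      poppy is a leaf — visit poppy.
    Visit tulip.
  At lily: go right to rye.
    At rye: go left to fir.
      fir is a leaf — visit fir.
    At rye: no right child.
    Visit rye.
  Visit lily.
At lime: go right to teak.
  At teak: go left to hop.
    hop is a leaf — visit hop.
  At teak: go right to aster.
    aster is a leaf — visit aster.
  Visit teak.
Visit lime.
Full post-order sequence: poppy, tulip, fir, rye, lily, hop, aster, teak, lime.

aster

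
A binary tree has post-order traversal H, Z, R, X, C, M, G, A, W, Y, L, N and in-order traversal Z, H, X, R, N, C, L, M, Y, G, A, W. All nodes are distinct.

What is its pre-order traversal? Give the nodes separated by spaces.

N X Z H R L C Y M W A G

The last element of post-order is the root; it splits in-order into left and right subtrees.
Root N: left subtree has 4 nodes {Z, H, X, R}, right has 7 {C, L, M, Y, G, A, W}.
  Root X: left subtree has 2 nodes {Z, H}, right has 1 {R}.
    Root Z: left subtree has 0 nodes { }, right has 1 {H}.
  Root L: left subtree has 1 node {C}, right has 5 {M, Y, G, A, W}.
    Root Y: left subtree has 1 node {M}, right has 3 {G, A, W}.
      Root W: left subtree has 2 nodes {G, A}, right has 0 { }.
        Root A: left subtree has 1 node {G}, right has 0 { }.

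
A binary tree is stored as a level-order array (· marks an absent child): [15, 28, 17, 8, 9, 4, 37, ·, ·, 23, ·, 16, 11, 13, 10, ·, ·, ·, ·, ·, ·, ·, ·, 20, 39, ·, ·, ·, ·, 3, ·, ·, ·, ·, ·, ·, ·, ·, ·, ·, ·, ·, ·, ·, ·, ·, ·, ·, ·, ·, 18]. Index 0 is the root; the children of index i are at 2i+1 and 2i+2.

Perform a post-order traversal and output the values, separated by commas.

8, 23, 9, 28, 20, 18, 39, 16, 11, 4, 13, 3, 10, 37, 17, 15

Post-order visits the left subtree, then the right subtree, then the node.
At 15: go left to 28.
  At 28: go left to 8.
    8 is a leaf — visit 8.
  At 28: go right to 9.
    At 9: go left to 23.
      23 is a leaf — visit 23.
    At 9: no right child.
    Visit 9.
  Visit 28.
At 15: go right to 17.
  At 17: go left to 4.
    At 4: go left to 16.
      At 16: go left to 20.
        20 is a leaf — visit 20.
      At 16: go right to 39.
        At 39: no left child.
        At 39: go right to 18.
          18 is a leaf — visit 18.
        Visit 39.
      Visit 16.
    At 4: go right to 11.
      11 is a leaf — visit 11.
    Visit 4.
  At 17: go right to 37.
    At 37: go left to 13.
      13 is a leaf — visit 13.
    At 37: go right to 10.
      At 10: go left to 3.
        3 is a leaf — visit 3.
      At 10: no right child.
      Visit 10.
    Visit 37.
  Visit 17.
Visit 15.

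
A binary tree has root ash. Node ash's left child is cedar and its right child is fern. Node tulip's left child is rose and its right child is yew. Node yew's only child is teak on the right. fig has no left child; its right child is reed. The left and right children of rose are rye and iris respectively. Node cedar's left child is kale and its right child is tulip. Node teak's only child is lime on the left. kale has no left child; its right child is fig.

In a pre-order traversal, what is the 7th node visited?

Pre-order visits the node, then its left subtree, then its right subtree.
Visit ash.
At ash: go left to cedar.
  Visit cedar.
  At cedar: go left to kale.
    Visit kale.
    At kale: no left child.
    At kale: go right to fig.
      Visit fig.
      At fig: no left child.
      At fig: go right to reed.
        reed is a leaf — visit reed.
  At cedar: go right to tulip.
    Visit tulip.
    At tulip: go left to rose.
      Visit rose.
      At rose: go left to rye.
        rye is a leaf — visit rye.
      At rose: go right to iris.
        iris is a leaf — visit iris.
    At tulip: go right to yew.
      Visit yew.
      At yew: no left child.
      At yew: go right to teak.
        Visit teak.
        At teak: go left to lime.
          lime is a leaf — visit lime.
        At teak: no right child.
At ash: go right to fern.
  fern is a leaf — visit fern.
Full pre-order sequence: ash, cedar, kale, fig, reed, tulip, rose, rye, iris, yew, teak, lime, fern.

rose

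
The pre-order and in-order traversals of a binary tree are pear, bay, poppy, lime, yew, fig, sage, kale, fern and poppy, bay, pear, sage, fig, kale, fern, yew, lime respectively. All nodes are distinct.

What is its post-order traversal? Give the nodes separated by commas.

The first element of pre-order is the root; it splits in-order into left and right subtrees.
Root pear: left subtree has 2 nodes {poppy, bay}, right has 6 {sage, fig, kale, fern, yew, lime}.
  Root bay: left subtree has 1 node {poppy}, right has 0 { }.
  Root lime: left subtree has 5 nodes {sage, fig, kale, fern, yew}, right has 0 { }.
    Root yew: left subtree has 4 nodes {sage, fig, kale, fern}, right has 0 { }.
      Root fig: left subtree has 1 node {sage}, right has 2 {kale, fern}.
        Root kale: left subtree has 0 nodes { }, right has 1 {fern}.

poppy, bay, sage, fern, kale, fig, yew, lime, pear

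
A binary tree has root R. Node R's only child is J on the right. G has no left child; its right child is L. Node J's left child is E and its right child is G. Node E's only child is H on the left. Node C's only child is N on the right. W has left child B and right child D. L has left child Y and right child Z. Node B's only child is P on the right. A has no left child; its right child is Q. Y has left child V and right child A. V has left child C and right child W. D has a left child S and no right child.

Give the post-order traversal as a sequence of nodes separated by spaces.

H E N C P B S D W V Q A Y Z L G J R

Post-order visits the left subtree, then the right subtree, then the node.
At R: no left child.
At R: go right to J.
  At J: go left to E.
    At E: go left to H.
      H is a leaf — visit H.
    At E: no right child.
    Visit E.
  At J: go right to G.
    At G: no left child.
    At G: go right to L.
      At L: go left to Y.
        At Y: go left to V.
          At V: go left to C.
            At C: no left child.
            At C: go right to N.
              N is a leaf — visit N.
            Visit C.
          At V: go right to W.
            At W: go left to B.
              At B: no left child.
              At B: go right to P.
                P is a leaf — visit P.
              Visit B.
            At W: go right to D.
              At D: go left to S.
                S is a leaf — visit S.
              At D: no right child.
              Visit D.
            Visit W.
          Visit V.
        At Y: go right to A.
          At A: no left child.
          At A: go right to Q.
            Q is a leaf — visit Q.
          Visit A.
        Visit Y.
      At L: go right to Z.
        Z is a leaf — visit Z.
      Visit L.
    Visit G.
  Visit J.
Visit R.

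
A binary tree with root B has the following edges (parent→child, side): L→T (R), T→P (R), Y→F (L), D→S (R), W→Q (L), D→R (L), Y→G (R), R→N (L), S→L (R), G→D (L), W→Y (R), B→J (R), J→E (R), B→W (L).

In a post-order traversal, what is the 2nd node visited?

Post-order visits the left subtree, then the right subtree, then the node.
At B: go left to W.
  At W: go left to Q.
    Q is a leaf — visit Q.
  At W: go right to Y.
    At Y: go left to F.
      F is a leaf — visit F.
    At Y: go right to G.
      At G: go left to D.
        At D: go left to R.
          At R: go left to N.
            N is a leaf — visit N.
          At R: no right child.
          Visit R.
        At D: go right to S.
          At S: no left child.
          At S: go right to L.
            At L: no left child.
            At L: go right to T.
              At T: no left child.
              At T: go right to P.
                P is a leaf — visit P.
              Visit T.
            Visit L.
          Visit S.
        Visit D.
      At G: no right child.
      Visit G.
    Visit Y.
  Visit W.
At B: go right to J.
  At J: no left child.
  At J: go right to E.
    E is a leaf — visit E.
  Visit J.
Visit B.
Full post-order sequence: Q, F, N, R, P, T, L, S, D, G, Y, W, E, J, B.

F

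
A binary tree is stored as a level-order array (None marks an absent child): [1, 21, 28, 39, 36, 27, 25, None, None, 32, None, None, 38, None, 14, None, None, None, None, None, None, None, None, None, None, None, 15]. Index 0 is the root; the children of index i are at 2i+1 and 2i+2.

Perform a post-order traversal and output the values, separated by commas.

39, 32, 36, 21, 15, 38, 27, 14, 25, 28, 1

Post-order visits the left subtree, then the right subtree, then the node.
At 1: go left to 21.
  At 21: go left to 39.
    39 is a leaf — visit 39.
  At 21: go right to 36.
    At 36: go left to 32.
      32 is a leaf — visit 32.
    At 36: no right child.
    Visit 36.
  Visit 21.
At 1: go right to 28.
  At 28: go left to 27.
    At 27: no left child.
    At 27: go right to 38.
      At 38: no left child.
      At 38: go right to 15.
        15 is a leaf — visit 15.
      Visit 38.
    Visit 27.
  At 28: go right to 25.
    At 25: no left child.
    At 25: go right to 14.
      14 is a leaf — visit 14.
    Visit 25.
  Visit 28.
Visit 1.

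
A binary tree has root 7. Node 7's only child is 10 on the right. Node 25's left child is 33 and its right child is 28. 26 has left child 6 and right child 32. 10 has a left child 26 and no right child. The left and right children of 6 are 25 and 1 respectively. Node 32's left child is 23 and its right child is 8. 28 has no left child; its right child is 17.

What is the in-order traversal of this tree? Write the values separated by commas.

In-order visits the left subtree, then the node, then the right subtree.
At 7: no left child.
Visit 7.
At 7: go right to 10.
  At 10: go left to 26.
    At 26: go left to 6.
      At 6: go left to 25.
        At 25: go left to 33.
          33 is a leaf — visit 33.
        Visit 25.
        At 25: go right to 28.
          At 28: no left child.
          Visit 28.
          At 28: go right to 17.
            17 is a leaf — visit 17.
      Visit 6.
      At 6: go right to 1.
        1 is a leaf — visit 1.
    Visit 26.
    At 26: go right to 32.
      At 32: go left to 23.
        23 is a leaf — visit 23.
      Visit 32.
      At 32: go right to 8.
        8 is a leaf — visit 8.
  Visit 10.
  At 10: no right child.

7, 33, 25, 28, 17, 6, 1, 26, 23, 32, 8, 10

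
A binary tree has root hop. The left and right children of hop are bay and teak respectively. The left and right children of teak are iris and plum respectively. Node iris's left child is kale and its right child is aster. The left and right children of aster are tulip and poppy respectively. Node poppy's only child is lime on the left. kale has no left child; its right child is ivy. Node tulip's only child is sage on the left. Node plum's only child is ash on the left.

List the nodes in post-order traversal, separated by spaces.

Post-order visits the left subtree, then the right subtree, then the node.
At hop: go left to bay.
  bay is a leaf — visit bay.
At hop: go right to teak.
  At teak: go left to iris.
    At iris: go left to kale.
      At kale: no left child.
      At kale: go right to ivy.
        ivy is a leaf — visit ivy.
      Visit kale.
    At iris: go right to aster.
      At aster: go left to tulip.
        At tulip: go left to sage.
          sage is a leaf — visit sage.
        At tulip: no right child.
        Visit tulip.
      At aster: go right to poppy.
        At poppy: go left to lime.
          lime is a leaf — visit lime.
        At poppy: no right child.
        Visit poppy.
      Visit aster.
    Visit iris.
  At teak: go right to plum.
    At plum: go left to ash.
      ash is a leaf — visit ash.
    At plum: no right child.
    Visit plum.
  Visit teak.
Visit hop.

bay ivy kale sage tulip lime poppy aster iris ash plum teak hop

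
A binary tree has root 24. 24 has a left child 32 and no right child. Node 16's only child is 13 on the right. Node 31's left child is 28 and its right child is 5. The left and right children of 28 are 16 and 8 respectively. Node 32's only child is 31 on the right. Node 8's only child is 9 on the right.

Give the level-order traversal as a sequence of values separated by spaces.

24 32 31 28 5 16 8 13 9

Level-order visits nodes level by level from the root, left to right within each level.
Level 0: 24
Level 1: 32
Level 2: 31
Level 3: 28, 5
Level 4: 16, 8
Level 5: 13, 9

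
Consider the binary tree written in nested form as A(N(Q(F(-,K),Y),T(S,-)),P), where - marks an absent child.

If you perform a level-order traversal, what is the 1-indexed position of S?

Level-order visits nodes level by level from the root, left to right within each level.
Level 0: A
Level 1: N, P
Level 2: Q, T
Level 3: F, Y, S
Level 4: K
Full level-order sequence: A, N, P, Q, T, F, Y, S, K.

8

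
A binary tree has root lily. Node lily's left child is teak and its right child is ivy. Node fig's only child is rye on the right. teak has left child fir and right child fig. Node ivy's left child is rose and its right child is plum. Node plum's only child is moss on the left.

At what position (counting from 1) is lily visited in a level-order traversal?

1

Level-order visits nodes level by level from the root, left to right within each level.
Level 0: lily
Level 1: teak, ivy
Level 2: fir, fig, rose, plum
Level 3: rye, moss
Full level-order sequence: lily, teak, ivy, fir, fig, rose, plum, rye, moss.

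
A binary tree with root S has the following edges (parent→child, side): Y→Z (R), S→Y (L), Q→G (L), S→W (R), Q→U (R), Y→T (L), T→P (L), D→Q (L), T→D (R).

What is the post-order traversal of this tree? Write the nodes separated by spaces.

P G U Q D T Z Y W S

Post-order visits the left subtree, then the right subtree, then the node.
At S: go left to Y.
  At Y: go left to T.
    At T: go left to P.
      P is a leaf — visit P.
    At T: go right to D.
      At D: go left to Q.
        At Q: go left to G.
          G is a leaf — visit G.
        At Q: go right to U.
          U is a leaf — visit U.
        Visit Q.
      At D: no right child.
      Visit D.
    Visit T.
  At Y: go right to Z.
    Z is a leaf — visit Z.
  Visit Y.
At S: go right to W.
  W is a leaf — visit W.
Visit S.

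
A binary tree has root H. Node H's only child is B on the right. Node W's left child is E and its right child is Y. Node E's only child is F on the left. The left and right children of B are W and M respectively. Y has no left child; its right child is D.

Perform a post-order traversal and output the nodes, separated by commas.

F, E, D, Y, W, M, B, H

Post-order visits the left subtree, then the right subtree, then the node.
At H: no left child.
At H: go right to B.
  At B: go left to W.
    At W: go left to E.
      At E: go left to F.
        F is a leaf — visit F.
      At E: no right child.
      Visit E.
    At W: go right to Y.
      At Y: no left child.
      At Y: go right to D.
        D is a leaf — visit D.
      Visit Y.
    Visit W.
  At B: go right to M.
    M is a leaf — visit M.
  Visit B.
Visit H.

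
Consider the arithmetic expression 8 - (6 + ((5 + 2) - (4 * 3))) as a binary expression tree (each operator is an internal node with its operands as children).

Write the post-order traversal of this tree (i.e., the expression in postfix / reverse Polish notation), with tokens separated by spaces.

8 6 5 2 + 4 3 * - + -

Post-order on an expression tree gives postfix notation: for each operator, emit left operand, right operand, then the operator.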